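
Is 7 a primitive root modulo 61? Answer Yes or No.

Yes

φ(61) = 61 − 1 = 60 = 2^2 · 3 · 5.
It suffices to check that the order of 7 is not a proper divisor of 60: compute 7^(60/q) for q ∈ {2, 3, 5}.
7^30 ≡ 60 (mod 61)  [q = 2: ≢ 1 ✓]
7^20 ≡ 47 (mod 61)  [q = 3: ≢ 1 ✓]
7^12 ≡ 34 (mod 61)  [q = 5: ≢ 1 ✓]
All checks pass, so 7 has order 60 and is a primitive root modulo 61.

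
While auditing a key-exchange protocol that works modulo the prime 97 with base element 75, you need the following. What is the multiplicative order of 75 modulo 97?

4

ord(75) | φ(97) = 97 − 1 = 96 = 2^5 · 3.
Divisors of 96: 1, 2, 3, 4, 6, 8, 12, 16, 24, 32, 48, 96.
Check 75^d mod 97 for each divisor in increasing order:
75^1 ≡ 75 (mod 97)
75^2 ≡ 96 (mod 97)
75^3 ≡ 22 (mod 97)
75^4 ≡ 1 (mod 97) ✓
The smallest such exponent is 4, so the order of 75 is 4.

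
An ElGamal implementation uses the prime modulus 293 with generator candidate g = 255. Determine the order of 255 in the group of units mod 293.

Since 255 ∈ (Z/293Z)^×, its order divides φ(293) = 293 − 1 = 292 = 2^2 · 73.
Divisors of 292: 1, 2, 4, 73, 146, 292.
Test each divisor d:
255^1 ≡ 255 (mod 293)
255^2 ≡ 272 (mod 293)
255^4 ≡ 148 (mod 293)
255^73 ≡ 292 (mod 293)
255^146 ≡ 1 (mod 293) ✓
So ord_293(255) = 146.

146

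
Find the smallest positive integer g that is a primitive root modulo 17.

3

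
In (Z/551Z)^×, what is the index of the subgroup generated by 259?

By Lagrange's theorem, ord_551(259) divides φ(551) = φ(19·29) = (19−1)·(29−1) = 18·28 = 504 = 2^3 · 3^2 · 7.
Divisors of 504: 1, 2, 3, 4, 6, 7, 8, 9, 12, 14, 18, 21, 24, 28, 36, 42, 56, 63, 72, 84, 126, 168, 252, 504.
Evaluate successive powers at the divisors of 504:
259^1 ≡ 259
259^2 ≡ 410
259^3 ≡ 398
259^4 ≡ 45
259^6 ≡ 267
259^7 ≡ 278
259^8 ≡ 372
259^9 ≡ 474
259^12 ≡ 210
259^14 ≡ 144
259^18 ≡ 419
259^21 ≡ 360
259^24 ≡ 20
259^28 ≡ 349
259^36 ≡ 343
259^42 ≡ 115
259^56 ≡ 30
259^63 ≡ 75
259^72 ≡ 286
259^84 ≡ 1
The order of 259 is 84, so the subgroup it generates has 84 elements.
Index = |(Z/551Z)^×| / |⟨259⟩| = 504 / 84 = 6.

6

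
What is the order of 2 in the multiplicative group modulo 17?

8

The order of 2 must divide φ(17) = 17 − 1 = 16 = 2^4.
Divisors of 16: 1, 2, 4, 8, 16.
Evaluate successive powers at the divisors of 16:
2^1 ≡ 2 (mod 17)
2^2 ≡ 4 (mod 17)
2^4 ≡ 16 (mod 17)
2^8 ≡ 1 (mod 17) ✓
So ord_17(2) = 8.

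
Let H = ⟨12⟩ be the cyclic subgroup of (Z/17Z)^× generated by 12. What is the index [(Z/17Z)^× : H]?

1

The order of 12 must divide φ(17) = 17 − 1 = 16 = 2^4.
Divisors of 16: 1, 2, 4, 8, 16.
Test each divisor d:
12^1 ≡ 12 (mod 17)
12^2 ≡ 8 (mod 17)
12^4 ≡ 13 (mod 17)
12^8 ≡ 16 (mod 17)
12^16 ≡ 1 (mod 17) ✓
The order of 12 is 16, so the subgroup it generates has 16 elements.
The index is φ(17) / ord(12) = 16 / 16 = 1.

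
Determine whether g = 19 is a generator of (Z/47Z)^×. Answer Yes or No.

Yes

φ(47) = 47 − 1 = 46 = 2 · 23.
It suffices to check that the order of 19 is not a proper divisor of 46: compute 19^(46/q) for q ∈ {2, 23}.
19^23 ≡ 46 (mod 47)  [q = 2: ≢ 1 ✓]
19^2 ≡ 32 (mod 47)  [q = 23: ≢ 1 ✓]
All checks pass, so 19 has order 46 and is a primitive root modulo 47.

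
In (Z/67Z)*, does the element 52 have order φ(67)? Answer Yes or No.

No

φ(67) = 67 − 1 = 66 = 2 · 3 · 11.
An element g generates (Z/67Z)^× iff g^(66/q) ≢ 1 (mod 67) for each prime q ∈ {2, 3, 11}.
52^33 ≡ 66 (mod 67)  [q = 2: ≢ 1 ✓]
52^22 ≡ 1 (mod 67)  [q = 3: ≡ 1 ✗]
52^6 ≡ 22 (mod 67)  [q = 11: ≢ 1 ✓]
The check at q = 3 fails, so 52 generates a proper subgroup.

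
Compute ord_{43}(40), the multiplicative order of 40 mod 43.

ord(40) | φ(43) = 43 − 1 = 42 = 2 · 3 · 7.
Divisors of 42: 1, 2, 3, 6, 7, 14, 21, 42.
Compute 40^d (mod 43) for the divisors d until we hit 1:
40^1 ≡ 40
40^2 ≡ 9
40^3 ≡ 16
40^6 ≡ 41
40^7 ≡ 6
40^14 ≡ 36
40^21 ≡ 1
Hence ord(40) = 21.

21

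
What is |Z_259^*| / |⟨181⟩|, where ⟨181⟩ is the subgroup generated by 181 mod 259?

Since 181 ∈ (Z/259Z)^×, its order divides φ(259) = φ(7·37) = (7−1)·(37−1) = 6·36 = 216 = 2^3 · 3^3.
Divisors of 216: 1, 2, 3, 4, 6, 8, 9, 12, 18, 24, 27, 36, 54, 72, 108, 216.
Check 181^d mod 259 for each divisor in increasing order:
181^1 ≡ 181
181^2 ≡ 127
181^3 ≡ 195
181^4 ≡ 71
181^6 ≡ 211
181^8 ≡ 120
181^9 ≡ 223
181^12 ≡ 232
181^18 ≡ 1
Thus |⟨181⟩| = ord(181) = 18.
Index = |(Z/259Z)^×| / |⟨181⟩| = 216 / 18 = 12.

12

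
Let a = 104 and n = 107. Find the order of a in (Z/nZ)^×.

106

Since 104 ∈ (Z/107Z)^×, its order divides φ(107) = 107 − 1 = 106 = 2 · 53.
Divisors of 106: 1, 2, 53, 106.
Check 104^d mod 107 for each divisor in increasing order:
104^1 ≡ 104
104^2 ≡ 9
104^53 ≡ 106
104^106 ≡ 1
Hence ord(104) = 106.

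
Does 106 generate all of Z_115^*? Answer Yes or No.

No

115 = 5 · 23 is a product of two distinct odd primes, so (Z/115Z)^× ≅ (Z/5Z)^× × (Z/23Z)^× is not cyclic.
No primitive root modulo 115 exists; in particular 106 is not one.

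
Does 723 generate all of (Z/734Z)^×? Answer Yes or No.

φ(734) = φ(2)·φ(367) = 1·366 = 366 = 2 · 3 · 61.
It suffices to check that the order of 723 is not a proper divisor of 366: compute 723^(366/q) for q ∈ {2, 3, 61}.
723^183 ≡ 1 (mod 734)  [q = 2: ≡ 1 ✗]
723^122 ≡ 283 (mod 734)  [q = 3: ≢ 1 ✓]
723^6 ≡ 419 (mod 734)  [q = 61: ≢ 1 ✓]
Since 723^183 ≡ 1, the order of 723 divides 183 < 366, so 723 is not a primitive root.

No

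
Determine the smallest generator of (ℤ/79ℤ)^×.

3

φ(79) = 79 − 1 = 78 = 2 · 3 · 13.
g is a primitive root iff g^(78/q) ≢ 1 (mod 79) for each prime q ∈ {2, 3, 13}.
g = 2: 2^39 ≡ 1 — hits 1, so not a primitive root.
g = 3: 3^39 ≡ 78; 3^26 ≡ 23; 3^6 ≡ 18 — none is 1, so 3 is a primitive root.
The smallest primitive root modulo 79 is 3.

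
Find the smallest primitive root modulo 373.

2

φ(373) = 373 − 1 = 372 = 2^2 · 3 · 31.
Test candidates g = 2, 3, … against the prime factors q ∈ {2, 3, 31} of φ(373): g is a generator iff g^(372/q) ≢ 1 for every such q.
g = 2: 2^186 ≡ 372; 2^124 ≡ 284; 2^12 ≡ 366 — none is 1, so 2 is a primitive root.
The smallest primitive root modulo 373 is 2.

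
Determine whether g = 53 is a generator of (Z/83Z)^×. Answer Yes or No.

φ(83) = 83 − 1 = 82 = 2 · 41.
53 is a primitive root mod 83 iff 53^(φ(83)/q) ≢ 1 for every prime q | φ(83), i.e. q ∈ {2, 41}.
53^41 ≡ 82 (mod 83)  [q = 2: ≢ 1 ✓]
53^2 ≡ 70 (mod 83)  [q = 41: ≢ 1 ✓]
Every test exponent gives a nontrivial residue, hence 53 generates the full group.

Yes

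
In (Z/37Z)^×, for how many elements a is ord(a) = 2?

1

φ(37) = 37 − 1 = 36 = 2^2 · 3^2.
In a cyclic group of order 36, there are φ(d) elements of order d for each divisor d of 36, and zero for non-divisors.
2 | 36, and φ(2) = 2 − 1 = 1.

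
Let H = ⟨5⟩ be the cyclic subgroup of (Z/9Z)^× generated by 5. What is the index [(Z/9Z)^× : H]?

1

ord(5) | φ(9) = φ(3^2) = 3·(3−1) = 6 = 2 · 3.
Divisors of 6: 1, 2, 3, 6.
Test each divisor d:
5^1 ≡ 5
5^2 ≡ 7
5^3 ≡ 8
5^6 ≡ 1
So ord_9(5) = 6, hence |⟨5⟩| = 6.
Index = |(Z/9Z)^×| / |⟨5⟩| = 6 / 6 = 1.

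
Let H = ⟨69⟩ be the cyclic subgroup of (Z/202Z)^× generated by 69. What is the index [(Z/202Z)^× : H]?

5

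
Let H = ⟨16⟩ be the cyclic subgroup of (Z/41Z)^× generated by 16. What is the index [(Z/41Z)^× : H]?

8

The order of 16 must divide φ(41) = 41 − 1 = 40 = 2^3 · 5.
Divisors of 40: 1, 2, 4, 5, 8, 10, 20, 40.
Evaluate successive powers at the divisors of 40:
16^1 ≡ 16
16^2 ≡ 10
16^4 ≡ 18
16^5 ≡ 1
So ord_41(16) = 5, hence |⟨16⟩| = 5.
[(Z/41Z)^× : ⟨16⟩] = 40/5 = 8.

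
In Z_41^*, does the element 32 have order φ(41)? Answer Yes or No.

φ(41) = 41 − 1 = 40 = 2^3 · 5.
Test 32^(40/q) mod 41 for each prime factor q of 40:
32^20 ≡ 1 (mod 41)  [q = 2: ≡ 1 ✗]
32^8 ≡ 1 (mod 41)  [q = 5: ≡ 1 ✗]
The check at q = 2 fails, so 32 generates a proper subgroup.

No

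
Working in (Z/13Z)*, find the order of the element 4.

6

ord(4) | φ(13) = 13 − 1 = 12 = 2^2 · 3.
Divisors of 12: 1, 2, 3, 4, 6, 12.
Test each divisor d:
4^1 ≡ 4 (mod 13)
4^2 ≡ 3 (mod 13)
4^3 ≡ 12 (mod 13)
4^4 ≡ 9 (mod 13)
4^6 ≡ 1 (mod 13) ✓
Therefore the multiplicative order of 4 modulo 13 is 6.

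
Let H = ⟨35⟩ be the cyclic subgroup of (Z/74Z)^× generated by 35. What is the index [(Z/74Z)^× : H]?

1

ord(35) | φ(74) = φ(2)·φ(37) = 1·36 = 36 = 2^2 · 3^2.
Divisors of 36: 1, 2, 3, 4, 6, 9, 12, 18, 36.
Check 35^d mod 74 for each divisor in increasing order:
35^1 ≡ 35 (mod 74)
35^2 ≡ 41 (mod 74)
35^3 ≡ 29 (mod 74)
35^4 ≡ 53 (mod 74)
35^6 ≡ 27 (mod 74)
35^9 ≡ 43 (mod 74)
35^12 ≡ 63 (mod 74)
35^18 ≡ 73 (mod 74)
35^36 ≡ 1 (mod 74) ✓
Thus |⟨35⟩| = ord(35) = 36.
Index = |(Z/74Z)^×| / |⟨35⟩| = 36 / 36 = 1.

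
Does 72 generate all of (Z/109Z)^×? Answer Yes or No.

Yes

φ(109) = 109 − 1 = 108 = 2^2 · 3^3.
It suffices to check that the order of 72 is not a proper divisor of 108: compute 72^(108/q) for q ∈ {2, 3}.
72^54 ≡ 108 (mod 109)  [q = 2: ≢ 1 ✓]
72^36 ≡ 45 (mod 109)  [q = 3: ≢ 1 ✓]
All checks pass, so 72 has order 108 and is a primitive root modulo 109.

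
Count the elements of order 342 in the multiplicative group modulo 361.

108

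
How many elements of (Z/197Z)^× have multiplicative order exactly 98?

φ(197) = 197 − 1 = 196 = 2^2 · 7^2.
(Z/197Z)^× is cyclic (|G| = 196); a cyclic group of order m has exactly φ(d) elements of each order d | m, and none otherwise.
98 = 2 · 7^2 divides 196, and φ(98) = 42.

42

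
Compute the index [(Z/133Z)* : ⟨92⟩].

12

Since 92 ∈ (Z/133Z)^×, its order divides φ(133) = φ(7·19) = (7−1)·(19−1) = 6·18 = 108 = 2^2 · 3^3.
Divisors of 108: 1, 2, 3, 4, 6, 9, 12, 18, 27, 36, 54, 108.
Evaluate successive powers at the divisors of 108:
92^1 ≡ 92 (mod 133)
92^2 ≡ 85 (mod 133)
92^3 ≡ 106 (mod 133)
92^4 ≡ 43 (mod 133)
92^6 ≡ 64 (mod 133)
92^9 ≡ 1 (mod 133) ✓
So ord_133(92) = 9, hence |⟨92⟩| = 9.
The index is φ(133) / ord(92) = 108 / 9 = 12.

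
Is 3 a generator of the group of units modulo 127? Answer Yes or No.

φ(127) = 127 − 1 = 126 = 2 · 3^2 · 7.
An element g generates (Z/127Z)^× iff g^(126/q) ≢ 1 (mod 127) for each prime q ∈ {2, 3, 7}.
3^63 ≡ 126 (mod 127)  [q = 2: ≢ 1 ✓]
3^42 ≡ 107 (mod 127)  [q = 3: ≢ 1 ✓]
3^18 ≡ 4 (mod 127)  [q = 7: ≢ 1 ✓]
None equal 1, so ord_127(3) = 126: 3 is a primitive root.

Yes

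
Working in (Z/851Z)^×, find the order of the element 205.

396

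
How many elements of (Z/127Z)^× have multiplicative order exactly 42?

φ(127) = 127 − 1 = 126 = 2 · 3^2 · 7.
(Z/127Z)^× is cyclic (|G| = 126); a cyclic group of order m has exactly φ(d) elements of each order d | m, and none otherwise.
42 = 2 · 3 · 7 divides 126, and φ(42) = 12.

12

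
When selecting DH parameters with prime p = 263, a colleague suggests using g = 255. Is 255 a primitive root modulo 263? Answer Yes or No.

φ(263) = 263 − 1 = 262 = 2 · 131.
An element g generates (Z/263Z)^× iff g^(262/q) ≢ 1 (mod 263) for each prime q ∈ {2, 131}.
255^131 ≡ 262 (mod 263)  [q = 2: ≢ 1 ✓]
255^2 ≡ 64 (mod 263)  [q = 131: ≢ 1 ✓]
Every test exponent gives a nontrivial residue, hence 255 generates the full group.

Yes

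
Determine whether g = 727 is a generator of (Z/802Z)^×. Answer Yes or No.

φ(802) = φ(2)·φ(401) = 1·400 = 400 = 2^4 · 5^2.
An element g generates (Z/802Z)^× iff g^(400/q) ≢ 1 (mod 802) for each prime q ∈ {2, 5}.
727^200 ≡ 801 (mod 802)  [q = 2: ≢ 1 ✓]
727^80 ≡ 773 (mod 802)  [q = 5: ≢ 1 ✓]
Every test exponent gives a nontrivial residue, hence 727 generates the full group.

Yes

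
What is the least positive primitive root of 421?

2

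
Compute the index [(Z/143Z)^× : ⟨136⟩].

2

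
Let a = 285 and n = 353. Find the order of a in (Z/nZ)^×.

88

Since 285 ∈ (Z/353Z)^×, its order divides φ(353) = 353 − 1 = 352 = 2^5 · 11.
Divisors of 352: 1, 2, 4, 8, 11, 16, 22, 32, 44, 88, 176, 352.
Evaluate successive powers at the divisors of 352:
285^1 ≡ 285 (mod 353)
285^2 ≡ 35 (mod 353)
285^4 ≡ 166 (mod 353)
285^8 ≡ 22 (mod 353)
285^11 ≡ 237 (mod 353)
285^16 ≡ 131 (mod 353)
285^22 ≡ 42 (mod 353)
285^32 ≡ 217 (mod 353)
285^44 ≡ 352 (mod 353)
285^88 ≡ 1 (mod 353) ✓
Hence ord(285) = 88.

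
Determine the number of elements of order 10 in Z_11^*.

φ(11) = 11 − 1 = 10 = 2 · 5.
(Z/11Z)^× is cyclic (|G| = 10); a cyclic group of order m has exactly φ(d) elements of each order d | m, and none otherwise.
10 = 2 · 5 divides 10, and φ(10) = 4.

4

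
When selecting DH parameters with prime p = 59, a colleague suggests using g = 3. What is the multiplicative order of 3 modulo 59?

Since 3 ∈ (Z/59Z)^×, its order divides φ(59) = 59 − 1 = 58 = 2 · 29.
Divisors of 58: 1, 2, 29, 58.
Test each divisor d:
3^1 ≡ 3 (mod 59)
3^2 ≡ 9 (mod 59)
3^29 ≡ 1 (mod 59) ✓
Hence ord(3) = 29.

29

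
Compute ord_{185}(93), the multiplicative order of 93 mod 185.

36

By Lagrange's theorem, ord_185(93) divides φ(185) = φ(5·37) = (5−1)·(37−1) = 4·36 = 144 = 2^4 · 3^2.
Divisors of 144: 1, 2, 3, 4, 6, 8, 9, 12, 16, 18, 24, 36, 48, 72, 144.
Check 93^d mod 185 for each divisor in increasing order:
93^1 ≡ 93 (mod 185)
93^2 ≡ 139 (mod 185)
93^3 ≡ 162 (mod 185)
93^4 ≡ 81 (mod 185)
93^6 ≡ 159 (mod 185)
93^8 ≡ 86 (mod 185)
93^9 ≡ 43 (mod 185)
93^12 ≡ 121 (mod 185)
93^16 ≡ 181 (mod 185)
93^18 ≡ 184 (mod 185)
93^24 ≡ 26 (mod 185)
93^36 ≡ 1 (mod 185) ✓
The smallest such exponent is 36, so the order of 93 is 36.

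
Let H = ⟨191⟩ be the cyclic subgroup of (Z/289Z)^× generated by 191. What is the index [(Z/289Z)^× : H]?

4

ord(191) | φ(289) = φ(17^2) = 17·(17−1) = 272 = 2^4 · 17.
Divisors of 272: 1, 2, 4, 8, 16, 17, 34, 68, 136, 272.
Check 191^d mod 289 for each divisor in increasing order:
191^1 ≡ 191 (mod 289)
191^2 ≡ 67 (mod 289)
191^4 ≡ 154 (mod 289)
191^8 ≡ 18 (mod 289)
191^16 ≡ 35 (mod 289)
191^17 ≡ 38 (mod 289)
191^34 ≡ 288 (mod 289)
191^68 ≡ 1 (mod 289) ✓
So ord_289(191) = 68, hence |⟨191⟩| = 68.
The index is φ(289) / ord(191) = 272 / 68 = 4.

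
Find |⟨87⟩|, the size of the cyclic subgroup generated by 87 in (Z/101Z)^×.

5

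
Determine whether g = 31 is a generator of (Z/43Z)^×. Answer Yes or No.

φ(43) = 43 − 1 = 42 = 2 · 3 · 7.
Test 31^(42/q) mod 43 for each prime factor q of 42:
31^21 ≡ 1 (mod 43)  [q = 2: ≡ 1 ✗]
31^14 ≡ 36 (mod 43)  [q = 3: ≢ 1 ✓]
31^6 ≡ 21 (mod 43)  [q = 7: ≢ 1 ✓]
Since 31^21 ≡ 1, the order of 31 divides 21 < 42, so 31 is not a primitive root.

No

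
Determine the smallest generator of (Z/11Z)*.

φ(11) = 11 − 1 = 10 = 2 · 5.
Test candidates g = 2, 3, … against the prime factors q ∈ {2, 5} of φ(11): g is a generator iff g^(10/q) ≢ 1 for every such q.
g = 2: 2^5 ≡ 10; 2^2 ≡ 4 — none is 1, so 2 is a primitive root.
Hence the least primitive root of 11 is 2.

2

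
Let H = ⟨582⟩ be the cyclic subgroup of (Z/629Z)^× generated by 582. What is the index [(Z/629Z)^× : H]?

48

ord(582) | φ(629) = φ(17·37) = (17−1)·(37−1) = 16·36 = 576 = 2^6 · 3^2.
Divisors of 576: 1, 2, 3, 4, 6, 8, 9, 12, 16, 18, 24, 32, 36, 48, 64, 72, 96, 144, 192, 288, 576.
Test each divisor d:
582^1 ≡ 582 (mod 629)
582^2 ≡ 322 (mod 629)
582^3 ≡ 591 (mod 629)
582^4 ≡ 528 (mod 629)
582^6 ≡ 186 (mod 629)
582^8 ≡ 137 (mod 629)
582^9 ≡ 480 (mod 629)
582^12 ≡ 1 (mod 629) ✓
Thus |⟨582⟩| = ord(582) = 12.
Index = |(Z/629Z)^×| / |⟨582⟩| = 576 / 12 = 48.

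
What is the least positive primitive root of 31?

3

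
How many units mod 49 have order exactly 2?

φ(49) = φ(7^2) = 7·(7−1) = 42 = 2 · 3 · 7.
Since (Z/49Z)^× is cyclic of order 42, the number of elements of order d is φ(d) when d | 42 and 0 otherwise.
2 | 42, and φ(2) = 2 − 1 = 1.

1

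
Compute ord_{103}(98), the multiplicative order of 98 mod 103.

Since 98 ∈ (Z/103Z)^×, its order divides φ(103) = 103 − 1 = 102 = 2 · 3 · 17.
Divisors of 102: 1, 2, 3, 6, 17, 34, 51, 102.
Evaluate successive powers at the divisors of 102:
98^1 ≡ 98 (mod 103)
98^2 ≡ 25 (mod 103)
98^3 ≡ 81 (mod 103)
98^6 ≡ 72 (mod 103)
98^17 ≡ 46 (mod 103)
98^34 ≡ 56 (mod 103)
98^51 ≡ 1 (mod 103) ✓
So ord_103(98) = 51.

51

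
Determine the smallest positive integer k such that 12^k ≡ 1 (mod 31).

30

ord(12) | φ(31) = 31 − 1 = 30 = 2 · 3 · 5.
Divisors of 30: 1, 2, 3, 5, 6, 10, 15, 30.
Evaluate successive powers at the divisors of 30:
12^1 ≡ 12
12^2 ≡ 20
12^3 ≡ 23
12^5 ≡ 26
12^6 ≡ 2
12^10 ≡ 25
12^15 ≡ 30
12^30 ≡ 1
Hence ord(12) = 30.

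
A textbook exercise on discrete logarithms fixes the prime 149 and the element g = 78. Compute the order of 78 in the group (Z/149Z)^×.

148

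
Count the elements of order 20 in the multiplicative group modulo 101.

8

φ(101) = 101 − 1 = 100 = 2^2 · 5^2.
In a cyclic group of order 100, there are φ(d) elements of order d for each divisor d of 100, and zero for non-divisors.
20 = 2^2 · 5 divides 100, and φ(20) = 8.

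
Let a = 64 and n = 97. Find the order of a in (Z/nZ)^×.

8

The order of 64 must divide φ(97) = 97 − 1 = 96 = 2^5 · 3.
Divisors of 96: 1, 2, 3, 4, 6, 8, 12, 16, 24, 32, 48, 96.
Evaluate successive powers at the divisors of 96:
64^1 ≡ 64
64^2 ≡ 22
64^3 ≡ 50
64^4 ≡ 96
64^6 ≡ 75
64^8 ≡ 1
Hence ord(64) = 8.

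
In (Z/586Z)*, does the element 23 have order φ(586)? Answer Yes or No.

Yes

φ(586) = φ(2)·φ(293) = 1·292 = 292 = 2^2 · 73.
23 is a primitive root mod 586 iff 23^(φ(586)/q) ≢ 1 for every prime q | φ(586), i.e. q ∈ {2, 73}.
23^146 ≡ 585 (mod 586)  [q = 2: ≢ 1 ✓]
23^4 ≡ 319 (mod 586)  [q = 73: ≢ 1 ✓]
None equal 1, so ord_586(23) = 292: 23 is a primitive root.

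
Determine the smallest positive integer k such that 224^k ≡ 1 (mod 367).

The order of 224 must divide φ(367) = 367 − 1 = 366 = 2 · 3 · 61.
Divisors of 366: 1, 2, 3, 6, 61, 122, 183, 366.
Check 224^d mod 367 for each divisor in increasing order:
224^1 ≡ 224 (mod 367)
224^2 ≡ 264 (mod 367)
224^3 ≡ 49 (mod 367)
224^6 ≡ 199 (mod 367)
224^61 ≡ 283 (mod 367)
224^122 ≡ 83 (mod 367)
224^183 ≡ 1 (mod 367) ✓
The smallest such exponent is 183, so the order of 224 is 183.

183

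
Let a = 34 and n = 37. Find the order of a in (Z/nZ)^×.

9

Since 34 ∈ (Z/37Z)^×, its order divides φ(37) = 37 − 1 = 36 = 2^2 · 3^2.
Divisors of 36: 1, 2, 3, 4, 6, 9, 12, 18, 36.
Compute 34^d (mod 37) for the divisors d until we hit 1:
34^1 ≡ 34 (mod 37)
34^2 ≡ 9 (mod 37)
34^3 ≡ 10 (mod 37)
34^4 ≡ 7 (mod 37)
34^6 ≡ 26 (mod 37)
34^9 ≡ 1 (mod 37) ✓
Hence ord(34) = 9.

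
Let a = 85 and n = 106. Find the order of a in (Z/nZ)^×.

The order of 85 must divide φ(106) = φ(2)·φ(53) = 1·52 = 52 = 2^2 · 13.
Divisors of 52: 1, 2, 4, 13, 26, 52.
Check 85^d mod 106 for each divisor in increasing order:
85^1 ≡ 85 (mod 106)
85^2 ≡ 17 (mod 106)
85^4 ≡ 77 (mod 106)
85^13 ≡ 83 (mod 106)
85^26 ≡ 105 (mod 106)
85^52 ≡ 1 (mod 106) ✓
The smallest such exponent is 52, so the order of 85 is 52.

52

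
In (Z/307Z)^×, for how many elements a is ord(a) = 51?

φ(307) = 307 − 1 = 306 = 2 · 3^2 · 17.
(Z/307Z)^× is cyclic (|G| = 306); a cyclic group of order m has exactly φ(d) elements of each order d | m, and none otherwise.
51 = 3 · 17 divides 306, and φ(51) = 32.

32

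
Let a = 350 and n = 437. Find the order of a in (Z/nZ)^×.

66

The order of 350 must divide φ(437) = φ(19·23) = (19−1)·(23−1) = 18·22 = 396 = 2^2 · 3^2 · 11.
Divisors of 396: 1, 2, 3, 4, 6, 9, 11, 12, 18, 22, 33, 36, 44, 66, 99, 132, 198, 396.
Evaluate successive powers at the divisors of 396:
350^1 ≡ 350 (mod 437)
350^2 ≡ 140 (mod 437)
350^3 ≡ 56 (mod 437)
350^4 ≡ 372 (mod 437)
350^6 ≡ 77 (mod 437)
350^9 ≡ 379 (mod 437)
350^11 ≡ 183 (mod 437)
350^12 ≡ 248 (mod 437)
350^18 ≡ 305 (mod 437)
350^22 ≡ 277 (mod 437)
350^33 ≡ 436 (mod 437)
350^36 ≡ 381 (mod 437)
350^44 ≡ 254 (mod 437)
350^66 ≡ 1 (mod 437) ✓
Therefore the multiplicative order of 350 modulo 437 is 66.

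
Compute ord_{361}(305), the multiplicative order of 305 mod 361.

The order of 305 must divide φ(361) = φ(19^2) = 19·(19−1) = 342 = 2 · 3^2 · 19.
Divisors of 342: 1, 2, 3, 6, 9, 18, 19, 38, 57, 114, 171, 342.
Check 305^d mod 361 for each divisor in increasing order:
305^1 ≡ 305 (mod 361)
305^2 ≡ 248 (mod 361)
305^3 ≡ 191 (mod 361)
305^6 ≡ 20 (mod 361)
305^9 ≡ 210 (mod 361)
305^18 ≡ 58 (mod 361)
305^19 ≡ 1 (mod 361) ✓
Hence ord(305) = 19.

19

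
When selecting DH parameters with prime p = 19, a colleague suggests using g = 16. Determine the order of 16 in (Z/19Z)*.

9

Since 16 ∈ (Z/19Z)^×, its order divides φ(19) = 19 − 1 = 18 = 2 · 3^2.
Divisors of 18: 1, 2, 3, 6, 9, 18.
Evaluate successive powers at the divisors of 18:
16^1 ≡ 16 (mod 19)
16^2 ≡ 9 (mod 19)
16^3 ≡ 11 (mod 19)
16^6 ≡ 7 (mod 19)
16^9 ≡ 1 (mod 19) ✓
So ord_19(16) = 9.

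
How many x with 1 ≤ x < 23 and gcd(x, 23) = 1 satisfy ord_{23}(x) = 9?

φ(23) = 23 − 1 = 22 = 2 · 11.
(Z/23Z)^× is cyclic (|G| = 22); a cyclic group of order m has exactly φ(d) elements of each order d | m, and none otherwise.
9 does not divide 22, so no element of (Z/23Z)^× has order 9.

0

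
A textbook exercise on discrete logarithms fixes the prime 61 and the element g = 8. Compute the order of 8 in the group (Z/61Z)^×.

20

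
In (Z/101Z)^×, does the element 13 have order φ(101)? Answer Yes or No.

φ(101) = 101 − 1 = 100 = 2^2 · 5^2.
An element g generates (Z/101Z)^× iff g^(100/q) ≢ 1 (mod 101) for each prime q ∈ {2, 5}.
13^50 ≡ 1 (mod 101)  [q = 2: ≡ 1 ✗]
13^20 ≡ 95 (mod 101)  [q = 5: ≢ 1 ✓]
Since 13^50 ≡ 1, the order of 13 divides 50 < 100, so 13 is not a primitive root.

No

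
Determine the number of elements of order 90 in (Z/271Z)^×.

24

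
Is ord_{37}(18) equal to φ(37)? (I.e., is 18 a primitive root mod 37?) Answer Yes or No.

Yes

φ(37) = 37 − 1 = 36 = 2^2 · 3^2.
It suffices to check that the order of 18 is not a proper divisor of 36: compute 18^(36/q) for q ∈ {2, 3}.
18^18 ≡ 36 (mod 37)  [q = 2: ≢ 1 ✓]
18^12 ≡ 10 (mod 37)  [q = 3: ≢ 1 ✓]
None equal 1, so ord_37(18) = 36: 18 is a primitive root.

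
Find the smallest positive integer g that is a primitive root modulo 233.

φ(233) = 233 − 1 = 232 = 2^3 · 29.
Test candidates g = 2, 3, … against the prime factors q ∈ {2, 29} of φ(233): g is a generator iff g^(232/q) ≢ 1 for every such q.
g = 2: 2^116 ≡ 1 — hits 1, so not a primitive root.
g = 3: 3^116 ≡ 232; 3^8 ≡ 37 — none is 1, so 3 is a primitive root.
Hence the least primitive root of 233 is 3.

3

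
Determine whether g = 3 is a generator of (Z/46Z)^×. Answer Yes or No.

No

φ(46) = φ(2)·φ(23) = 1·22 = 22 = 2 · 11.
It suffices to check that the order of 3 is not a proper divisor of 22: compute 3^(22/q) for q ∈ {2, 11}.
3^11 ≡ 1 (mod 46)  [q = 2: ≡ 1 ✗]
3^2 ≡ 9 (mod 46)  [q = 11: ≢ 1 ✓]
The check at q = 2 fails, so 3 generates a proper subgroup.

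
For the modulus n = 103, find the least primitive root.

5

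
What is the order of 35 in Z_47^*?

46

By Lagrange's theorem, ord_47(35) divides φ(47) = 47 − 1 = 46 = 2 · 23.
Divisors of 46: 1, 2, 23, 46.
Compute 35^d (mod 47) for the divisors d until we hit 1:
35^1 ≡ 35 (mod 47)
35^2 ≡ 3 (mod 47)
35^23 ≡ 46 (mod 47)
35^46 ≡ 1 (mod 47) ✓
Therefore the multiplicative order of 35 modulo 47 is 46.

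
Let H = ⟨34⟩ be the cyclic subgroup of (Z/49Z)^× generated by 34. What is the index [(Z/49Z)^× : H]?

3

The order of 34 must divide φ(49) = φ(7^2) = 7·(7−1) = 42 = 2 · 3 · 7.
Divisors of 42: 1, 2, 3, 6, 7, 14, 21, 42.
Check 34^d mod 49 for each divisor in increasing order:
34^1 ≡ 34 (mod 49)
34^2 ≡ 29 (mod 49)
34^3 ≡ 6 (mod 49)
34^6 ≡ 36 (mod 49)
34^7 ≡ 48 (mod 49)
34^14 ≡ 1 (mod 49) ✓
The order of 34 is 14, so the subgroup it generates has 14 elements.
Index = |(Z/49Z)^×| / |⟨34⟩| = 42 / 14 = 3.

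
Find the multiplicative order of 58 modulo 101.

25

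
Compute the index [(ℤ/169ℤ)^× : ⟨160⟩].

2

Since 160 ∈ (Z/169Z)^×, its order divides φ(169) = φ(13^2) = 13·(13−1) = 156 = 2^2 · 3 · 13.
Divisors of 156: 1, 2, 3, 4, 6, 12, 13, 26, 39, 52, 78, 156.
Compute 160^d (mod 169) for the divisors d until we hit 1:
160^1 ≡ 160 (mod 169)
160^2 ≡ 81 (mod 169)
160^3 ≡ 116 (mod 169)
160^4 ≡ 139 (mod 169)
160^6 ≡ 105 (mod 169)
160^12 ≡ 40 (mod 169)
160^13 ≡ 147 (mod 169)
160^26 ≡ 146 (mod 169)
160^39 ≡ 168 (mod 169)
160^52 ≡ 22 (mod 169)
160^78 ≡ 1 (mod 169) ✓
The order of 160 is 78, so the subgroup it generates has 78 elements.
[(Z/169Z)^× : ⟨160⟩] = 156/78 = 2.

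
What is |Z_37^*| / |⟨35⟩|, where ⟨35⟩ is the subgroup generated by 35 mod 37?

By Lagrange's theorem, ord_37(35) divides φ(37) = 37 − 1 = 36 = 2^2 · 3^2.
Divisors of 36: 1, 2, 3, 4, 6, 9, 12, 18, 36.
Evaluate successive powers at the divisors of 36:
35^1 ≡ 35 (mod 37)
35^2 ≡ 4 (mod 37)
35^3 ≡ 29 (mod 37)
35^4 ≡ 16 (mod 37)
35^6 ≡ 27 (mod 37)
35^9 ≡ 6 (mod 37)
35^12 ≡ 26 (mod 37)
35^18 ≡ 36 (mod 37)
35^36 ≡ 1 (mod 37) ✓
So ord_37(35) = 36, hence |⟨35⟩| = 36.
Index = |(Z/37Z)^×| / |⟨35⟩| = 36 / 36 = 1.

1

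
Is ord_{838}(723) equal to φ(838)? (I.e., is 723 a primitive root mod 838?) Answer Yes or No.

Yes

φ(838) = φ(2)·φ(419) = 1·418 = 418 = 2 · 11 · 19.
Test 723^(418/q) mod 838 for each prime factor q of 418:
723^209 ≡ 837 (mod 838)  [q = 2: ≢ 1 ✓]
723^38 ≡ 521 (mod 838)  [q = 11: ≢ 1 ✓]
723^22 ≡ 533 (mod 838)  [q = 19: ≢ 1 ✓]
None equal 1, so ord_838(723) = 418: 723 is a primitive root.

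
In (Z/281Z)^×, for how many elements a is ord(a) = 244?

0

φ(281) = 281 − 1 = 280 = 2^3 · 5 · 7.
In a cyclic group of order 280, there are φ(d) elements of order d for each divisor d of 280, and zero for non-divisors.
244 does not divide 280, so no element of (Z/281Z)^× has order 244.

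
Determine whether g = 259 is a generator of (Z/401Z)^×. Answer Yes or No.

No

φ(401) = 401 − 1 = 400 = 2^4 · 5^2.
An element g generates (Z/401Z)^× iff g^(400/q) ≢ 1 (mod 401) for each prime q ∈ {2, 5}.
259^200 ≡ 400 (mod 401)  [q = 2: ≢ 1 ✓]
259^80 ≡ 1 (mod 401)  [q = 5: ≡ 1 ✗]
259^80 ≡ 1 shows ord(259) | 80, strictly less than φ(401); not a primitive root.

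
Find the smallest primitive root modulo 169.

2

φ(169) = φ(13^2) = 13·(13−1) = 156 = 2^2 · 3 · 13.
g is a primitive root iff g^(156/q) ≢ 1 (mod 169) for each prime q ∈ {2, 3, 13}.
g = 2: 2^78 ≡ 168; 2^52 ≡ 146; 2^12 ≡ 40 — none is 1, so 2 is a primitive root.
The smallest primitive root modulo 169 is 2.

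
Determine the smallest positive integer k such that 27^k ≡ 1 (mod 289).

The order of 27 must divide φ(289) = φ(17^2) = 17·(17−1) = 272 = 2^4 · 17.
Divisors of 272: 1, 2, 4, 8, 16, 17, 34, 68, 136, 272.
Compute 27^d (mod 289) for the divisors d until we hit 1:
27^1 ≡ 27 (mod 289)
27^2 ≡ 151 (mod 289)
27^4 ≡ 259 (mod 289)
27^8 ≡ 33 (mod 289)
27^16 ≡ 222 (mod 289)
27^17 ≡ 214 (mod 289)
27^34 ≡ 134 (mod 289)
27^68 ≡ 38 (mod 289)
27^136 ≡ 288 (mod 289)
27^272 ≡ 1 (mod 289) ✓
Hence ord(27) = 272.

272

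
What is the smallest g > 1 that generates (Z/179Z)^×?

2

φ(179) = 179 − 1 = 178 = 2 · 89.
g is a primitive root iff g^(178/q) ≢ 1 (mod 179) for each prime q ∈ {2, 89}.
g = 2: 2^89 ≡ 178; 2^2 ≡ 4 — none is 1, so 2 is a primitive root.
Hence the least primitive root of 179 is 2.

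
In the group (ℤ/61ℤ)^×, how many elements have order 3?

2

φ(61) = 61 − 1 = 60 = 2^2 · 3 · 5.
(Z/61Z)^× is cyclic (|G| = 60); a cyclic group of order m has exactly φ(d) elements of each order d | m, and none otherwise.
3 | 60, and φ(3) = 3 − 1 = 2.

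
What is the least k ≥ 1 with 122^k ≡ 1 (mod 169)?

Since 122 ∈ (Z/169Z)^×, its order divides φ(169) = φ(13^2) = 13·(13−1) = 156 = 2^2 · 3 · 13.
Divisors of 156: 1, 2, 3, 4, 6, 12, 13, 26, 39, 52, 78, 156.
Test each divisor d:
122^1 ≡ 122
122^2 ≡ 12
122^3 ≡ 112
122^4 ≡ 144
122^6 ≡ 38
122^12 ≡ 92
122^13 ≡ 70
122^26 ≡ 168
122^39 ≡ 99
122^52 ≡ 1
Hence ord(122) = 52.

52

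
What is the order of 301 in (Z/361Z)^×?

Since 301 ∈ (Z/361Z)^×, its order divides φ(361) = φ(19^2) = 19·(19−1) = 342 = 2 · 3^2 · 19.
Divisors of 342: 1, 2, 3, 6, 9, 18, 19, 38, 57, 114, 171, 342.
Test each divisor d:
301^1 ≡ 301
301^2 ≡ 351
301^3 ≡ 239
301^6 ≡ 83
301^9 ≡ 343
301^18 ≡ 324
301^19 ≡ 54
301^38 ≡ 28
301^57 ≡ 68
301^114 ≡ 292
301^171 ≡ 1
The smallest such exponent is 171, so the order of 301 is 171.

171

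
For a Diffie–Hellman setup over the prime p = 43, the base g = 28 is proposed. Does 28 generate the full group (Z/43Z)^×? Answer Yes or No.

φ(43) = 43 − 1 = 42 = 2 · 3 · 7.
It suffices to check that the order of 28 is not a proper divisor of 42: compute 28^(42/q) for q ∈ {2, 3, 7}.
28^21 ≡ 42 (mod 43)  [q = 2: ≢ 1 ✓]
28^14 ≡ 6 (mod 43)  [q = 3: ≢ 1 ✓]
28^6 ≡ 11 (mod 43)  [q = 7: ≢ 1 ✓]
None equal 1, so ord_43(28) = 42: 28 is a primitive root.

Yes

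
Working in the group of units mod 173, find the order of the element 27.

By Lagrange's theorem, ord_173(27) divides φ(173) = 173 − 1 = 172 = 2^2 · 43.
Divisors of 172: 1, 2, 4, 43, 86, 172.
Check 27^d mod 173 for each divisor in increasing order:
27^1 ≡ 27 (mod 173)
27^2 ≡ 37 (mod 173)
27^4 ≡ 158 (mod 173)
27^43 ≡ 80 (mod 173)
27^86 ≡ 172 (mod 173)
27^172 ≡ 1 (mod 173) ✓
The smallest such exponent is 172, so the order of 27 is 172.

172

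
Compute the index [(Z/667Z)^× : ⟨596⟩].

The order of 596 must divide φ(667) = φ(23·29) = (23−1)·(29−1) = 22·28 = 616 = 2^3 · 7 · 11.
Divisors of 616: 1, 2, 4, 7, 8, 11, 14, 22, 28, 44, 56, 77, 88, 154, 308, 616.
Evaluate successive powers at the divisors of 616:
596^1 ≡ 596 (mod 667)
596^2 ≡ 372 (mod 667)
596^4 ≡ 315 (mod 667)
596^7 ≡ 378 (mod 667)
596^8 ≡ 509 (mod 667)
596^11 ≡ 344 (mod 667)
596^14 ≡ 146 (mod 667)
596^22 ≡ 277 (mod 667)
596^28 ≡ 639 (mod 667)
596^44 ≡ 24 (mod 667)
596^56 ≡ 117 (mod 667)
596^77 ≡ 436 (mod 667)
596^88 ≡ 576 (mod 667)
596^154 ≡ 1 (mod 667) ✓
So ord_667(596) = 154, hence |⟨596⟩| = 154.
Index = |(Z/667Z)^×| / |⟨596⟩| = 616 / 154 = 4.

4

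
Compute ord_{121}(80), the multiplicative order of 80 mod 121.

55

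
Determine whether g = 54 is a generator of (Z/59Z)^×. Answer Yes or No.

φ(59) = 59 − 1 = 58 = 2 · 29.
It suffices to check that the order of 54 is not a proper divisor of 58: compute 54^(58/q) for q ∈ {2, 29}.
54^29 ≡ 58 (mod 59)  [q = 2: ≢ 1 ✓]
54^2 ≡ 25 (mod 59)  [q = 29: ≢ 1 ✓]
None equal 1, so ord_59(54) = 58: 54 is a primitive root.

Yes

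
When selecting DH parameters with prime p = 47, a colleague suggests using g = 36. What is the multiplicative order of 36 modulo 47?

23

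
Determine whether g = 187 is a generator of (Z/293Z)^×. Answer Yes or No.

Yes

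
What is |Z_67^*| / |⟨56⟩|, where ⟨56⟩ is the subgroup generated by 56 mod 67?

ord(56) | φ(67) = 67 − 1 = 66 = 2 · 3 · 11.
Divisors of 66: 1, 2, 3, 6, 11, 22, 33, 66.
Evaluate successive powers at the divisors of 66:
56^1 ≡ 56 (mod 67)
56^2 ≡ 54 (mod 67)
56^3 ≡ 9 (mod 67)
56^6 ≡ 14 (mod 67)
56^11 ≡ 37 (mod 67)
56^22 ≡ 29 (mod 67)
56^33 ≡ 1 (mod 67) ✓
So ord_67(56) = 33, hence |⟨56⟩| = 33.
[(Z/67Z)^× : ⟨56⟩] = 66/33 = 2.

2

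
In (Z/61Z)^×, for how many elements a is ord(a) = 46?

0

φ(61) = 61 − 1 = 60 = 2^2 · 3 · 5.
In a cyclic group of order 60, there are φ(d) elements of order d for each divisor d of 60, and zero for non-divisors.
Since 46 ∤ 60, the count is 0.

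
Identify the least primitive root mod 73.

5

φ(73) = 73 − 1 = 72 = 2^3 · 3^2.
Test candidates g = 2, 3, … against the prime factors q ∈ {2, 3} of φ(73): g is a generator iff g^(72/q) ≢ 1 for every such q.
g = 2: 2^36 ≡ 1 — hits 1, so not a primitive root.
g = 3: 3^36 ≡ 1 — hits 1, so not a primitive root.
g = 4: 4^36 ≡ 1 — hits 1, so not a primitive root.
g = 5: 5^36 ≡ 72; 5^24 ≡ 8 — none is 1, so 5 is a primitive root.
Hence the least primitive root of 73 is 5.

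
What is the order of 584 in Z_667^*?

154

The order of 584 must divide φ(667) = φ(23·29) = (23−1)·(29−1) = 22·28 = 616 = 2^3 · 7 · 11.
Divisors of 616: 1, 2, 4, 7, 8, 11, 14, 22, 28, 44, 56, 77, 88, 154, 308, 616.
Test each divisor d:
584^1 ≡ 584 (mod 667)
584^2 ≡ 219 (mod 667)
584^4 ≡ 604 (mod 667)
584^7 ≡ 579 (mod 667)
584^8 ≡ 634 (mod 667)
584^11 ≡ 208 (mod 667)
584^14 ≡ 407 (mod 667)
584^22 ≡ 576 (mod 667)
584^28 ≡ 233 (mod 667)
584^44 ≡ 277 (mod 667)
584^56 ≡ 262 (mod 667)
584^77 ≡ 231 (mod 667)
584^88 ≡ 24 (mod 667)
584^154 ≡ 1 (mod 667) ✓
The smallest such exponent is 154, so the order of 584 is 154.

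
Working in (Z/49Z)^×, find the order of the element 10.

42

By Lagrange's theorem, ord_49(10) divides φ(49) = φ(7^2) = 7·(7−1) = 42 = 2 · 3 · 7.
Divisors of 42: 1, 2, 3, 6, 7, 14, 21, 42.
Compute 10^d (mod 49) for the divisors d until we hit 1:
10^1 ≡ 10 (mod 49)
10^2 ≡ 2 (mod 49)
10^3 ≡ 20 (mod 49)
10^6 ≡ 8 (mod 49)
10^7 ≡ 31 (mod 49)
10^14 ≡ 30 (mod 49)
10^21 ≡ 48 (mod 49)
10^42 ≡ 1 (mod 49) ✓
Therefore the multiplicative order of 10 modulo 49 is 42.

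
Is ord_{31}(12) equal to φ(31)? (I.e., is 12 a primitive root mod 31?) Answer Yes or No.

Yes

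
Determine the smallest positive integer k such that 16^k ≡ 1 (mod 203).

ord(16) | φ(203) = φ(7·29) = (7−1)·(29−1) = 6·28 = 168 = 2^3 · 3 · 7.
Divisors of 168: 1, 2, 3, 4, 6, 7, 8, 12, 14, 21, 24, 28, 42, 56, 84, 168.
Check 16^d mod 203 for each divisor in increasing order:
16^1 ≡ 16 (mod 203)
16^2 ≡ 53 (mod 203)
16^3 ≡ 36 (mod 203)
16^4 ≡ 170 (mod 203)
16^6 ≡ 78 (mod 203)
16^7 ≡ 30 (mod 203)
16^8 ≡ 74 (mod 203)
16^12 ≡ 197 (mod 203)
16^14 ≡ 88 (mod 203)
16^21 ≡ 1 (mod 203) ✓
Therefore the multiplicative order of 16 modulo 203 is 21.

21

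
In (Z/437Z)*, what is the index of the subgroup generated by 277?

132

ord(277) | φ(437) = φ(19·23) = (19−1)·(23−1) = 18·22 = 396 = 2^2 · 3^2 · 11.
Divisors of 396: 1, 2, 3, 4, 6, 9, 11, 12, 18, 22, 33, 36, 44, 66, 99, 132, 198, 396.
Evaluate successive powers at the divisors of 396:
277^1 ≡ 277 (mod 437)
277^2 ≡ 254 (mod 437)
277^3 ≡ 1 (mod 437) ✓
The order of 277 is 3, so the subgroup it generates has 3 elements.
The index is φ(437) / ord(277) = 396 / 3 = 132.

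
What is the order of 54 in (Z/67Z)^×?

33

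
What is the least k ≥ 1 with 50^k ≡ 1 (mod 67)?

Since 50 ∈ (Z/67Z)^×, its order divides φ(67) = 67 − 1 = 66 = 2 · 3 · 11.
Divisors of 66: 1, 2, 3, 6, 11, 22, 33, 66.
Test each divisor d:
50^1 ≡ 50
50^2 ≡ 21
50^3 ≡ 45
50^6 ≡ 15
50^11 ≡ 38
50^22 ≡ 37
50^33 ≡ 66
50^66 ≡ 1
The smallest such exponent is 66, so the order of 50 is 66.

66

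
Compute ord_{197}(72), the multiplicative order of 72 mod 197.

196

By Lagrange's theorem, ord_197(72) divides φ(197) = 197 − 1 = 196 = 2^2 · 7^2.
Divisors of 196: 1, 2, 4, 7, 14, 28, 49, 98, 196.
Evaluate successive powers at the divisors of 196:
72^1 ≡ 72 (mod 197)
72^2 ≡ 62 (mod 197)
72^4 ≡ 101 (mod 197)
72^7 ≡ 128 (mod 197)
72^14 ≡ 33 (mod 197)
72^28 ≡ 104 (mod 197)
72^49 ≡ 183 (mod 197)
72^98 ≡ 196 (mod 197)
72^196 ≡ 1 (mod 197) ✓
The smallest such exponent is 196, so the order of 72 is 196.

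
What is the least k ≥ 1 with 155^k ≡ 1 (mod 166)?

82

Since 155 ∈ (Z/166Z)^×, its order divides φ(166) = φ(2)·φ(83) = 1·82 = 82 = 2 · 41.
Divisors of 82: 1, 2, 41, 82.
Evaluate successive powers at the divisors of 82:
155^1 ≡ 155
155^2 ≡ 121
155^41 ≡ 165
155^82 ≡ 1
So ord_166(155) = 82.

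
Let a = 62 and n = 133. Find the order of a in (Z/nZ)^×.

By Lagrange's theorem, ord_133(62) divides φ(133) = φ(7·19) = (7−1)·(19−1) = 6·18 = 108 = 2^2 · 3^3.
Divisors of 108: 1, 2, 3, 4, 6, 9, 12, 18, 27, 36, 54, 108.
Test each divisor d:
62^1 ≡ 62 (mod 133)
62^2 ≡ 120 (mod 133)
62^3 ≡ 125 (mod 133)
62^4 ≡ 36 (mod 133)
62^6 ≡ 64 (mod 133)
62^9 ≡ 20 (mod 133)
62^12 ≡ 106 (mod 133)
62^18 ≡ 1 (mod 133) ✓
Therefore the multiplicative order of 62 modulo 133 is 18.

18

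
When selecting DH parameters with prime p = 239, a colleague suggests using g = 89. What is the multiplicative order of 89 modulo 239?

238

ord(89) | φ(239) = 239 − 1 = 238 = 2 · 7 · 17.
Divisors of 238: 1, 2, 7, 14, 17, 34, 119, 238.
Check 89^d mod 239 for each divisor in increasing order:
89^1 ≡ 89
89^2 ≡ 34
89^7 ≡ 52
89^14 ≡ 75
89^17 ≡ 139
89^34 ≡ 201
89^119 ≡ 238
89^238 ≡ 1
The smallest such exponent is 238, so the order of 89 is 238.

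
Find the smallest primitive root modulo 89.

3

φ(89) = 89 − 1 = 88 = 2^3 · 11.
Test candidates g = 2, 3, … against the prime factors q ∈ {2, 11} of φ(89): g is a generator iff g^(88/q) ≢ 1 for every such q.
g = 2: 2^44 ≡ 1 — hits 1, so not a primitive root.
g = 3: 3^44 ≡ 88; 3^8 ≡ 64 — none is 1, so 3 is a primitive root.
Hence the least primitive root of 89 is 3.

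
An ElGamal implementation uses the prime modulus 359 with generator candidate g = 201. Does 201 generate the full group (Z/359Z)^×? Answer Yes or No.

Yes

φ(359) = 359 − 1 = 358 = 2 · 179.
Test 201^(358/q) mod 359 for each prime factor q of 358:
201^179 ≡ 358 (mod 359)  [q = 2: ≢ 1 ✓]
201^2 ≡ 193 (mod 359)  [q = 179: ≢ 1 ✓]
Every test exponent gives a nontrivial residue, hence 201 generates the full group.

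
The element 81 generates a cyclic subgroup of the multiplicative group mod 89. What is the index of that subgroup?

ord(81) | φ(89) = 89 − 1 = 88 = 2^3 · 11.
Divisors of 88: 1, 2, 4, 8, 11, 22, 44, 88.
Check 81^d mod 89 for each divisor in increasing order:
81^1 ≡ 81
81^2 ≡ 64
81^4 ≡ 2
81^8 ≡ 4
81^11 ≡ 88
81^22 ≡ 1
The order of 81 is 22, so the subgroup it generates has 22 elements.
The index is φ(89) / ord(81) = 88 / 22 = 4.

4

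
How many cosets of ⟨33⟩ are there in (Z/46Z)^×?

The order of 33 must divide φ(46) = φ(2)·φ(23) = 1·22 = 22 = 2 · 11.
Divisors of 22: 1, 2, 11, 22.
Test each divisor d:
33^1 ≡ 33 (mod 46)
33^2 ≡ 31 (mod 46)
33^11 ≡ 45 (mod 46)
33^22 ≡ 1 (mod 46) ✓
The order of 33 is 22, so the subgroup it generates has 22 elements.
Index = |(Z/46Z)^×| / |⟨33⟩| = 22 / 22 = 1.

1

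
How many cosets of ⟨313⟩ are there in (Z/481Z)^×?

Since 313 ∈ (Z/481Z)^×, its order divides φ(481) = φ(13·37) = (13−1)·(37−1) = 12·36 = 432 = 2^4 · 3^3.
Divisors of 432: 1, 2, 3, 4, 6, 8, 9, 12, 16, 18, 24, 27, 36, 48, 54, 72, 108, 144, 216, 432.
Compute 313^d (mod 481) for the divisors d until we hit 1:
313^1 ≡ 313 (mod 481)
313^2 ≡ 326 (mod 481)
313^3 ≡ 66 (mod 481)
313^4 ≡ 456 (mod 481)
313^6 ≡ 27 (mod 481)
313^8 ≡ 144 (mod 481)
313^9 ≡ 339 (mod 481)
313^12 ≡ 248 (mod 481)
313^16 ≡ 53 (mod 481)
313^18 ≡ 443 (mod 481)
313^24 ≡ 417 (mod 481)
313^27 ≡ 105 (mod 481)
313^36 ≡ 1 (mod 481) ✓
The order of 313 is 36, so the subgroup it generates has 36 elements.
[(Z/481Z)^× : ⟨313⟩] = 432/36 = 12.

12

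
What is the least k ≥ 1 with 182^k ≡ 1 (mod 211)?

Since 182 ∈ (Z/211Z)^×, its order divides φ(211) = 211 − 1 = 210 = 2 · 3 · 5 · 7.
Divisors of 210: 1, 2, 3, 5, 6, 7, 10, 14, 15, 21, 30, 35, 42, 70, 105, 210.
Compute 182^d (mod 211) for the divisors d until we hit 1:
182^1 ≡ 182 (mod 211)
182^2 ≡ 208 (mod 211)
182^3 ≡ 87 (mod 211)
182^5 ≡ 161 (mod 211)
182^6 ≡ 184 (mod 211)
182^7 ≡ 150 (mod 211)
182^10 ≡ 179 (mod 211)
182^14 ≡ 134 (mod 211)
182^15 ≡ 123 (mod 211)
182^21 ≡ 55 (mod 211)
182^30 ≡ 148 (mod 211)
182^35 ≡ 196 (mod 211)
182^42 ≡ 71 (mod 211)
182^70 ≡ 14 (mod 211)
182^105 ≡ 1 (mod 211) ✓
So ord_211(182) = 105.

105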